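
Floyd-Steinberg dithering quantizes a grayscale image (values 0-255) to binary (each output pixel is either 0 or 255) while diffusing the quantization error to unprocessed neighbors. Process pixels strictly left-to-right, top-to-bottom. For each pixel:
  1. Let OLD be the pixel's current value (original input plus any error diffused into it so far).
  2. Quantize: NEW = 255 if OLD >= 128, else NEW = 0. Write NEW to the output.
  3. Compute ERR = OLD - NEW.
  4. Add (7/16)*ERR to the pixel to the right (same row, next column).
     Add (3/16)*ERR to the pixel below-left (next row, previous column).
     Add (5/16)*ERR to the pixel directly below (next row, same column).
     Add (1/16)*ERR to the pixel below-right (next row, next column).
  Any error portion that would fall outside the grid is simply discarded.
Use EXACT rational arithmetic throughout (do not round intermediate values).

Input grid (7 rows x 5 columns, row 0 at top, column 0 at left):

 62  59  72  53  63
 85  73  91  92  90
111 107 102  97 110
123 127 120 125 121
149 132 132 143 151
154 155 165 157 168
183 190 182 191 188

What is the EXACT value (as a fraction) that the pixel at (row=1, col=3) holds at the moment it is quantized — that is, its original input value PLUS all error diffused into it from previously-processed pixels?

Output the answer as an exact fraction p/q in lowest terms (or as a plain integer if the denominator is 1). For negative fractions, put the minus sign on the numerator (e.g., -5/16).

Answer: 26350981/131072

Derivation:
(0,0): OLD=62 → NEW=0, ERR=62
(0,1): OLD=689/8 → NEW=0, ERR=689/8
(0,2): OLD=14039/128 → NEW=0, ERR=14039/128
(0,3): OLD=206817/2048 → NEW=0, ERR=206817/2048
(0,4): OLD=3512103/32768 → NEW=0, ERR=3512103/32768
(1,0): OLD=15427/128 → NEW=0, ERR=15427/128
(1,1): OLD=181333/1024 → NEW=255, ERR=-79787/1024
(1,2): OLD=3784825/32768 → NEW=0, ERR=3784825/32768
(1,3): OLD=26350981/131072 → NEW=255, ERR=-7072379/131072
Target (1,3): original=92, with diffused error = 26350981/131072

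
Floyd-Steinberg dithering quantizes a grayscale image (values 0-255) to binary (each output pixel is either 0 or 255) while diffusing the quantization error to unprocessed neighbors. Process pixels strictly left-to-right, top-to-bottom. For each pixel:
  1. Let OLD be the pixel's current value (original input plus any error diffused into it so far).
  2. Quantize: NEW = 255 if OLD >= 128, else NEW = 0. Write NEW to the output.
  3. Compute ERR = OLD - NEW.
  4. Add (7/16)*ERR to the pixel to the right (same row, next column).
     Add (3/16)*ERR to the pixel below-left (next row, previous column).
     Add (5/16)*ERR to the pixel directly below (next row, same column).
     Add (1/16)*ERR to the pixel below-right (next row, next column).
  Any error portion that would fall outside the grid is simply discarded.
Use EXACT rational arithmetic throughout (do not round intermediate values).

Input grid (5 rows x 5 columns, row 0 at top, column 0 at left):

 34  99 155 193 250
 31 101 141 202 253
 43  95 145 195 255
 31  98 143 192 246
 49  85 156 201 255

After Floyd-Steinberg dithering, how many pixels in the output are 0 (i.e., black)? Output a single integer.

Answer: 10

Derivation:
(0,0): OLD=34 → NEW=0, ERR=34
(0,1): OLD=911/8 → NEW=0, ERR=911/8
(0,2): OLD=26217/128 → NEW=255, ERR=-6423/128
(0,3): OLD=350303/2048 → NEW=255, ERR=-171937/2048
(0,4): OLD=6988441/32768 → NEW=255, ERR=-1367399/32768
(1,0): OLD=8061/128 → NEW=0, ERR=8061/128
(1,1): OLD=160619/1024 → NEW=255, ERR=-100501/1024
(1,2): OLD=2416839/32768 → NEW=0, ERR=2416839/32768
(1,3): OLD=25830651/131072 → NEW=255, ERR=-7592709/131072
(1,4): OLD=439078545/2097152 → NEW=255, ERR=-95695215/2097152
(2,0): OLD=725449/16384 → NEW=0, ERR=725449/16384
(2,1): OLD=53197619/524288 → NEW=0, ERR=53197619/524288
(2,2): OLD=1639509593/8388608 → NEW=255, ERR=-499585447/8388608
(2,3): OLD=19716060155/134217728 → NEW=255, ERR=-14509460485/134217728
(2,4): OLD=407644704029/2147483648 → NEW=255, ERR=-139963626211/2147483648
(3,0): OLD=535711545/8388608 → NEW=0, ERR=535711545/8388608
(3,1): OLD=10015900613/67108864 → NEW=255, ERR=-7096859707/67108864
(3,2): OLD=137857499015/2147483648 → NEW=0, ERR=137857499015/2147483648
(3,3): OLD=731691333487/4294967296 → NEW=255, ERR=-363525326993/4294967296
(3,4): OLD=12496374990475/68719476736 → NEW=255, ERR=-5027091577205/68719476736
(4,0): OLD=52751232055/1073741824 → NEW=0, ERR=52751232055/1073741824
(4,1): OLD=3074312109495/34359738368 → NEW=0, ERR=3074312109495/34359738368
(4,2): OLD=105952491636377/549755813888 → NEW=255, ERR=-34235240905063/549755813888
(4,3): OLD=1210353123747767/8796093022208 → NEW=255, ERR=-1032650596915273/8796093022208
(4,4): OLD=24697666873108865/140737488355328 → NEW=255, ERR=-11190392657499775/140737488355328
Output grid:
  Row 0: ..###  (2 black, running=2)
  Row 1: .#.##  (2 black, running=4)
  Row 2: ..###  (2 black, running=6)
  Row 3: .#.##  (2 black, running=8)
  Row 4: ..###  (2 black, running=10)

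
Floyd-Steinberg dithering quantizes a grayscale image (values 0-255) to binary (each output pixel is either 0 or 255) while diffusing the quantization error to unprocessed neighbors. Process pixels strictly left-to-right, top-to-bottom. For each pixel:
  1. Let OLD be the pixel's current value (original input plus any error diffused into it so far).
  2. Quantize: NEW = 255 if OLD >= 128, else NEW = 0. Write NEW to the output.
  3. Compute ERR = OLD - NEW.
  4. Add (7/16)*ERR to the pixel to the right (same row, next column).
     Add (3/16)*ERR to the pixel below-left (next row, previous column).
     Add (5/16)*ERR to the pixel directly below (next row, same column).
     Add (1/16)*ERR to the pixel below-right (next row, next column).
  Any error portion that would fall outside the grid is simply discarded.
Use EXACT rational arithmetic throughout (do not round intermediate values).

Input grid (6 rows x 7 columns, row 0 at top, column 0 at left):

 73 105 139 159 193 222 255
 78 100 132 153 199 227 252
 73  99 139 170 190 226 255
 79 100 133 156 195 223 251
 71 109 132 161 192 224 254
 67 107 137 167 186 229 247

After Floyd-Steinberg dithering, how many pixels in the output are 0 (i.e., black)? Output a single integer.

(0,0): OLD=73 → NEW=0, ERR=73
(0,1): OLD=2191/16 → NEW=255, ERR=-1889/16
(0,2): OLD=22361/256 → NEW=0, ERR=22361/256
(0,3): OLD=807791/4096 → NEW=255, ERR=-236689/4096
(0,4): OLD=10991625/65536 → NEW=255, ERR=-5720055/65536
(0,5): OLD=192743487/1048576 → NEW=255, ERR=-74643393/1048576
(0,6): OLD=3755686329/16777216 → NEW=255, ERR=-522503751/16777216
(1,0): OLD=20141/256 → NEW=0, ERR=20141/256
(1,1): OLD=242619/2048 → NEW=0, ERR=242619/2048
(1,2): OLD=12642647/65536 → NEW=255, ERR=-4069033/65536
(1,3): OLD=25394507/262144 → NEW=0, ERR=25394507/262144
(1,4): OLD=3307585217/16777216 → NEW=255, ERR=-970604863/16777216
(1,5): OLD=22568648849/134217728 → NEW=255, ERR=-11656871791/134217728
(1,6): OLD=429113272415/2147483648 → NEW=255, ERR=-118495057825/2147483648
(2,0): OLD=3925561/32768 → NEW=0, ERR=3925561/32768
(2,1): OLD=190534915/1048576 → NEW=255, ERR=-76851965/1048576
(2,2): OLD=1897501641/16777216 → NEW=0, ERR=1897501641/16777216
(2,3): OLD=31544647105/134217728 → NEW=255, ERR=-2680873535/134217728
(2,4): OLD=164231478033/1073741824 → NEW=255, ERR=-109572687087/1073741824
(2,5): OLD=4819010912731/34359738368 → NEW=255, ERR=-3942722371109/34359738368
(2,6): OLD=100124912139181/549755813888 → NEW=255, ERR=-40062820402259/549755813888
(3,0): OLD=1722933929/16777216 → NEW=0, ERR=1722933929/16777216
(3,1): OLD=20229159029/134217728 → NEW=255, ERR=-13996361611/134217728
(3,2): OLD=122830593711/1073741824 → NEW=0, ERR=122830593711/1073741824
(3,3): OLD=806340212761/4294967296 → NEW=255, ERR=-288876447719/4294967296
(3,4): OLD=60979201963689/549755813888 → NEW=0, ERR=60979201963689/549755813888
(3,5): OLD=948337845507083/4398046511104 → NEW=255, ERR=-173164014824437/4398046511104
(3,6): OLD=14343225405230293/70368744177664 → NEW=255, ERR=-3600804360074027/70368744177664
(4,0): OLD=179399611335/2147483648 → NEW=0, ERR=179399611335/2147483648
(4,1): OLD=4838818937755/34359738368 → NEW=255, ERR=-3922914346085/34359738368
(4,2): OLD=54244158686709/549755813888 → NEW=0, ERR=54244158686709/549755813888
(4,3): OLD=928413015356695/4398046511104 → NEW=255, ERR=-193088844974825/4398046511104
(4,4): OLD=6891521759448853/35184372088832 → NEW=255, ERR=-2080493123203307/35184372088832
(4,5): OLD=206224478993076629/1125899906842624 → NEW=255, ERR=-80879997251792491/1125899906842624
(4,6): OLD=3677102904044898467/18014398509481984 → NEW=255, ERR=-916568715873007453/18014398509481984
(5,0): OLD=39416865399041/549755813888 → NEW=0, ERR=39416865399041/549755813888
(5,1): OLD=555962820022315/4398046511104 → NEW=0, ERR=555962820022315/4398046511104
(5,2): OLD=7310312234370589/35184372088832 → NEW=255, ERR=-1661702648281571/35184372088832
(5,3): OLD=35943658335367281/281474976710656 → NEW=0, ERR=35943658335367281/281474976710656
(5,4): OLD=3732150920372471099/18014398509481984 → NEW=255, ERR=-861520699545434821/18014398509481984
(5,5): OLD=24844396417540715403/144115188075855872 → NEW=255, ERR=-11904976541802531957/144115188075855872
(5,6): OLD=439192999200014945477/2305843009213693952 → NEW=255, ERR=-148796968149477012283/2305843009213693952
Output grid:
  Row 0: .#.####  (2 black, running=2)
  Row 1: ..#.###  (3 black, running=5)
  Row 2: .#.####  (2 black, running=7)
  Row 3: .#.#.##  (3 black, running=10)
  Row 4: .#.####  (2 black, running=12)
  Row 5: ..#.###  (3 black, running=15)

Answer: 15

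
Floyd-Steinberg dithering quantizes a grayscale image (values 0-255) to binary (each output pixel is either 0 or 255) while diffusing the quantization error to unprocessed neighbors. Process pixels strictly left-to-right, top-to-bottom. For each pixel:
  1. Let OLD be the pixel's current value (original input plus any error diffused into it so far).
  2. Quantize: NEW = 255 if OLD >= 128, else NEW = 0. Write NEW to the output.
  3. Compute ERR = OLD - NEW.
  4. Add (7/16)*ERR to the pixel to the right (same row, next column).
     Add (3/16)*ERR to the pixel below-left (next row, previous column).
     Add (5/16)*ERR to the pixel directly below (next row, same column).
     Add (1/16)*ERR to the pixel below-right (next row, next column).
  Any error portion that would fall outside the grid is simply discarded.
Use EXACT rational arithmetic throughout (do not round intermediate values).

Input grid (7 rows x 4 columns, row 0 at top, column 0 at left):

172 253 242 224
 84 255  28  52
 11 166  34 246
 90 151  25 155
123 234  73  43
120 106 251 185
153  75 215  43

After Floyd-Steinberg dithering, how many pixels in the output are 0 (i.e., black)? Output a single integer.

Answer: 13

Derivation:
(0,0): OLD=172 → NEW=255, ERR=-83
(0,1): OLD=3467/16 → NEW=255, ERR=-613/16
(0,2): OLD=57661/256 → NEW=255, ERR=-7619/256
(0,3): OLD=864171/4096 → NEW=255, ERR=-180309/4096
(1,0): OLD=13025/256 → NEW=0, ERR=13025/256
(1,1): OLD=521255/2048 → NEW=255, ERR=-985/2048
(1,2): OLD=513843/65536 → NEW=0, ERR=513843/65536
(1,3): OLD=41747669/1048576 → NEW=0, ERR=41747669/1048576
(2,0): OLD=878493/32768 → NEW=0, ERR=878493/32768
(2,1): OLD=191080847/1048576 → NEW=255, ERR=-76306033/1048576
(2,2): OLD=25266155/2097152 → NEW=0, ERR=25266155/2097152
(2,3): OLD=8865173023/33554432 → NEW=255, ERR=308792863/33554432
(3,0): OLD=1421590221/16777216 → NEW=0, ERR=1421590221/16777216
(3,1): OLD=45436578899/268435456 → NEW=255, ERR=-23014462381/268435456
(3,2): OLD=-49680030803/4294967296 → NEW=0, ERR=-49680030803/4294967296
(3,3): OLD=10553131196219/68719476736 → NEW=255, ERR=-6970335371461/68719476736
(4,0): OLD=572964807945/4294967296 → NEW=255, ERR=-522251852535/4294967296
(4,1): OLD=5399162301083/34359738368 → NEW=255, ERR=-3362570982757/34359738368
(4,2): OLD=2411244120891/1099511627776 → NEW=0, ERR=2411244120891/1099511627776
(4,3): OLD=202997791153677/17592186044416 → NEW=0, ERR=202997791153677/17592186044416
(5,0): OLD=34992910616889/549755813888 → NEW=0, ERR=34992910616889/549755813888
(5,1): OLD=1690198370217135/17592186044416 → NEW=0, ERR=1690198370217135/17592186044416
(5,2): OLD=2548808259557979/8796093022208 → NEW=255, ERR=305804538894939/8796093022208
(5,3): OLD=57407703097703147/281474976710656 → NEW=255, ERR=-14368415963514133/281474976710656
(6,0): OLD=53735132246084013/281474976710656 → NEW=255, ERR=-18040986815133267/281474976710656
(6,1): OLD=393972539933986443/4503599627370496 → NEW=0, ERR=393972539933986443/4503599627370496
(6,2): OLD=18776056933790363357/72057594037927936 → NEW=255, ERR=401370454118739677/72057594037927936
(6,3): OLD=36498796226254847755/1152921504606846976 → NEW=0, ERR=36498796226254847755/1152921504606846976
Output grid:
  Row 0: ####  (0 black, running=0)
  Row 1: .#..  (3 black, running=3)
  Row 2: .#.#  (2 black, running=5)
  Row 3: .#.#  (2 black, running=7)
  Row 4: ##..  (2 black, running=9)
  Row 5: ..##  (2 black, running=11)
  Row 6: #.#.  (2 black, running=13)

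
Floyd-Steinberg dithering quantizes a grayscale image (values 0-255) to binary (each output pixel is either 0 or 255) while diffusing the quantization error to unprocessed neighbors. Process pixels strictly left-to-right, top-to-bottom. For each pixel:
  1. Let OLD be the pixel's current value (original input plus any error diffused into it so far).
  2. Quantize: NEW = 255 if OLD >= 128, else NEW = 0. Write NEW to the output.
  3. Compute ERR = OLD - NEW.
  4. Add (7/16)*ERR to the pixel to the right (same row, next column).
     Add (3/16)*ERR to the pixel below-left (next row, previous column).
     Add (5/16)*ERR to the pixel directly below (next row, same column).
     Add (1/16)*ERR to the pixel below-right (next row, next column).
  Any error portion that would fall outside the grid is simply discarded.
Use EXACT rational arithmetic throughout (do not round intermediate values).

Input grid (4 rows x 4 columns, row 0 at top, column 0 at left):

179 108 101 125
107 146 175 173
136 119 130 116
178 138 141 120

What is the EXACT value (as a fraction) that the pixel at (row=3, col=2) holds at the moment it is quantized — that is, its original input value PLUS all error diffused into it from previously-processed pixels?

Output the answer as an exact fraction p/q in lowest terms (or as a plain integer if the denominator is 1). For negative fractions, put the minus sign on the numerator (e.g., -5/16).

(0,0): OLD=179 → NEW=255, ERR=-76
(0,1): OLD=299/4 → NEW=0, ERR=299/4
(0,2): OLD=8557/64 → NEW=255, ERR=-7763/64
(0,3): OLD=73659/1024 → NEW=0, ERR=73659/1024
(1,0): OLD=6225/64 → NEW=0, ERR=6225/64
(1,1): OLD=94423/512 → NEW=255, ERR=-36137/512
(1,2): OLD=2037763/16384 → NEW=0, ERR=2037763/16384
(1,3): OLD=63520645/262144 → NEW=255, ERR=-3326075/262144
(2,0): OLD=1254701/8192 → NEW=255, ERR=-834259/8192
(2,1): OLD=21440479/262144 → NEW=0, ERR=21440479/262144
(2,2): OLD=103735443/524288 → NEW=255, ERR=-29957997/524288
(2,3): OLD=795320215/8388608 → NEW=0, ERR=795320215/8388608
(3,0): OLD=677426109/4194304 → NEW=255, ERR=-392121411/4194304
(3,1): OLD=7085279139/67108864 → NEW=0, ERR=7085279139/67108864
(3,2): OLD=206397880861/1073741824 → NEW=255, ERR=-67406284259/1073741824
Target (3,2): original=141, with diffused error = 206397880861/1073741824

Answer: 206397880861/1073741824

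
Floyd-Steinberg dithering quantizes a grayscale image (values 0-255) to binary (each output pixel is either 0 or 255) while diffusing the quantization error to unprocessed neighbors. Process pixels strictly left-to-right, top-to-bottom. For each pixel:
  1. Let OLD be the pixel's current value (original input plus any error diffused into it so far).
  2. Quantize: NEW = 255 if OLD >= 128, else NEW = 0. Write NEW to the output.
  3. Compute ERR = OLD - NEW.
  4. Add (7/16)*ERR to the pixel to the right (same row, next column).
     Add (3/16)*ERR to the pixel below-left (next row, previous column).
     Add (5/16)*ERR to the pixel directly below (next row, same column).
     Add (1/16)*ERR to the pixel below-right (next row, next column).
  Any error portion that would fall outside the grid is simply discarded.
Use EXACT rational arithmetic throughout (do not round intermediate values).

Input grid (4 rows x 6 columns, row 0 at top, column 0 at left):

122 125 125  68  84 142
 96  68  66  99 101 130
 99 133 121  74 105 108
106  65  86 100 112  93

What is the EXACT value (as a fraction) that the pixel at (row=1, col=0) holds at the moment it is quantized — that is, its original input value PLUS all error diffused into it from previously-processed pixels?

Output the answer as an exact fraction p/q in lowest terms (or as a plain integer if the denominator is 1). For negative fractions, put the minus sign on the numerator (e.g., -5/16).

Answer: 15329/128

Derivation:
(0,0): OLD=122 → NEW=0, ERR=122
(0,1): OLD=1427/8 → NEW=255, ERR=-613/8
(0,2): OLD=11709/128 → NEW=0, ERR=11709/128
(0,3): OLD=221227/2048 → NEW=0, ERR=221227/2048
(0,4): OLD=4301101/32768 → NEW=255, ERR=-4054739/32768
(0,5): OLD=46065723/524288 → NEW=0, ERR=46065723/524288
(1,0): OLD=15329/128 → NEW=0, ERR=15329/128
Target (1,0): original=96, with diffused error = 15329/128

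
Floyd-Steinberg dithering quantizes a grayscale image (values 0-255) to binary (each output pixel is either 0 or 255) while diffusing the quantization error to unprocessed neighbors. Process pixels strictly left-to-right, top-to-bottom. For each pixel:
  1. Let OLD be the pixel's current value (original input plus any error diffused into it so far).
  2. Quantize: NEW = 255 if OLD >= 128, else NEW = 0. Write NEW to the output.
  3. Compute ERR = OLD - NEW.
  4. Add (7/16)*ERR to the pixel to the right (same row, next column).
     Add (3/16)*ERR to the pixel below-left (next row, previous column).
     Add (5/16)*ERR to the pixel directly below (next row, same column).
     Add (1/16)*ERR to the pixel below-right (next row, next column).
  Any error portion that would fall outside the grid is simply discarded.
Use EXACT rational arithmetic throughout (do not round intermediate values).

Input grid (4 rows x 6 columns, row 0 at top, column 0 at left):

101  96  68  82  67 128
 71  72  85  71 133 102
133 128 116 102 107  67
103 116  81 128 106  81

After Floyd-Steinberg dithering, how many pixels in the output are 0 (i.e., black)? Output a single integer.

Answer: 15

Derivation:
(0,0): OLD=101 → NEW=0, ERR=101
(0,1): OLD=2243/16 → NEW=255, ERR=-1837/16
(0,2): OLD=4549/256 → NEW=0, ERR=4549/256
(0,3): OLD=367715/4096 → NEW=0, ERR=367715/4096
(0,4): OLD=6964917/65536 → NEW=0, ERR=6964917/65536
(0,5): OLD=182972147/1048576 → NEW=255, ERR=-84414733/1048576
(1,0): OLD=20745/256 → NEW=0, ERR=20745/256
(1,1): OLD=166335/2048 → NEW=0, ERR=166335/2048
(1,2): OLD=8896043/65536 → NEW=255, ERR=-7815637/65536
(1,3): OLD=17803983/262144 → NEW=0, ERR=17803983/262144
(1,4): OLD=3127965453/16777216 → NEW=255, ERR=-1150224627/16777216
(1,5): OLD=14358684235/268435456 → NEW=0, ERR=14358684235/268435456
(2,0): OLD=5686949/32768 → NEW=255, ERR=-2668891/32768
(2,1): OLD=105330663/1048576 → NEW=0, ERR=105330663/1048576
(2,2): OLD=2357032053/16777216 → NEW=255, ERR=-1921158027/16777216
(2,3): OLD=7089053965/134217728 → NEW=0, ERR=7089053965/134217728
(2,4): OLD=528097617319/4294967296 → NEW=0, ERR=528097617319/4294967296
(2,5): OLD=9155125496833/68719476736 → NEW=255, ERR=-8368341070847/68719476736
(3,0): OLD=1617022677/16777216 → NEW=0, ERR=1617022677/16777216
(3,1): OLD=21877089201/134217728 → NEW=255, ERR=-12348431439/134217728
(3,2): OLD=22705160547/1073741824 → NEW=0, ERR=22705160547/1073741824
(3,3): OLD=11658562548969/68719476736 → NEW=255, ERR=-5864904018711/68719476736
(3,4): OLD=48133143108169/549755813888 → NEW=0, ERR=48133143108169/549755813888
(3,5): OLD=782278388738983/8796093022208 → NEW=0, ERR=782278388738983/8796093022208
Output grid:
  Row 0: .#...#  (4 black, running=4)
  Row 1: ..#.#.  (4 black, running=8)
  Row 2: #.#..#  (3 black, running=11)
  Row 3: .#.#..  (4 black, running=15)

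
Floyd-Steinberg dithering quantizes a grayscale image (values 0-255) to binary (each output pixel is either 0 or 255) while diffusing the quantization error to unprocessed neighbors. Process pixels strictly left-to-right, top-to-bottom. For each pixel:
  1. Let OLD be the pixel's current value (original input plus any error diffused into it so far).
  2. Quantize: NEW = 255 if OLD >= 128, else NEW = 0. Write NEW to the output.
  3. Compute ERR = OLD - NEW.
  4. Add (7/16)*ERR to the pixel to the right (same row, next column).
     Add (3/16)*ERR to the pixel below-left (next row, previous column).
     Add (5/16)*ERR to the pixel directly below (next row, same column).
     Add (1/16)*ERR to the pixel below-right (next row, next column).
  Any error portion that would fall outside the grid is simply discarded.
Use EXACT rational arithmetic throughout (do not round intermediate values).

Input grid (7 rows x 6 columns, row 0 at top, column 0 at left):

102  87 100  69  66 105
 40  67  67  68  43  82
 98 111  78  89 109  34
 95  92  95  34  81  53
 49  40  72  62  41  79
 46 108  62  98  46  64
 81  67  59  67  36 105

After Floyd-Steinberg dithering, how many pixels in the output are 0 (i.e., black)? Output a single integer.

(0,0): OLD=102 → NEW=0, ERR=102
(0,1): OLD=1053/8 → NEW=255, ERR=-987/8
(0,2): OLD=5891/128 → NEW=0, ERR=5891/128
(0,3): OLD=182549/2048 → NEW=0, ERR=182549/2048
(0,4): OLD=3440531/32768 → NEW=0, ERR=3440531/32768
(0,5): OLD=79133957/524288 → NEW=255, ERR=-54559483/524288
(1,0): OLD=6239/128 → NEW=0, ERR=6239/128
(1,1): OLD=66329/1024 → NEW=0, ERR=66329/1024
(1,2): OLD=3890317/32768 → NEW=0, ERR=3890317/32768
(1,3): OLD=22329353/131072 → NEW=255, ERR=-11094007/131072
(1,4): OLD=208374523/8388608 → NEW=0, ERR=208374523/8388608
(1,5): OLD=8980492653/134217728 → NEW=0, ERR=8980492653/134217728
(2,0): OLD=2054179/16384 → NEW=0, ERR=2054179/16384
(2,1): OLD=110835249/524288 → NEW=255, ERR=-22858191/524288
(2,2): OLD=706361811/8388608 → NEW=0, ERR=706361811/8388608
(2,3): OLD=7480436475/67108864 → NEW=0, ERR=7480436475/67108864
(2,4): OLD=371053004913/2147483648 → NEW=255, ERR=-176555325327/2147483648
(2,5): OLD=704127117351/34359738368 → NEW=0, ERR=704127117351/34359738368
(3,0): OLD=1057011827/8388608 → NEW=0, ERR=1057011827/8388608
(3,1): OLD=10544641783/67108864 → NEW=255, ERR=-6568118537/67108864
(3,2): OLD=51899288469/536870912 → NEW=0, ERR=51899288469/536870912
(3,3): OLD=3469443665279/34359738368 → NEW=0, ERR=3469443665279/34359738368
(3,4): OLD=30317132691487/274877906944 → NEW=0, ERR=30317132691487/274877906944
(3,5): OLD=450882396981105/4398046511104 → NEW=0, ERR=450882396981105/4398046511104
(4,0): OLD=75189466845/1073741824 → NEW=0, ERR=75189466845/1073741824
(4,1): OLD=1134764796985/17179869184 → NEW=0, ERR=1134764796985/17179869184
(4,2): OLD=79122352372699/549755813888 → NEW=255, ERR=-61065380168741/549755813888
(4,3): OLD=630503266959207/8796093022208 → NEW=0, ERR=630503266959207/8796093022208
(4,4): OLD=18627973082118871/140737488355328 → NEW=255, ERR=-17260086448489769/140737488355328
(4,5): OLD=144735135596724353/2251799813685248 → NEW=0, ERR=144735135596724353/2251799813685248
(5,0): OLD=22063835457979/274877906944 → NEW=0, ERR=22063835457979/274877906944
(5,1): OLD=1295734976846187/8796093022208 → NEW=255, ERR=-947268743816853/8796093022208
(5,2): OLD=-158938982626487/70368744177664 → NEW=0, ERR=-158938982626487/70368744177664
(5,3): OLD=201478500672453043/2251799813685248 → NEW=0, ERR=201478500672453043/2251799813685248
(5,4): OLD=285310186854007795/4503599627370496 → NEW=0, ERR=285310186854007795/4503599627370496
(5,5): OLD=7503885916021013391/72057594037927936 → NEW=0, ERR=7503885916021013391/72057594037927936
(6,0): OLD=12088143998607649/140737488355328 → NEW=0, ERR=12088143998607649/140737488355328
(6,1): OLD=170049145860543245/2251799813685248 → NEW=0, ERR=170049145860543245/2251799813685248
(6,2): OLD=913136877880670917/9007199254740992 → NEW=0, ERR=913136877880670917/9007199254740992
(6,3): OLD=21768762691043957137/144115188075855872 → NEW=255, ERR=-14980610268299290223/144115188075855872
(6,4): OLD=81713645889402273009/2305843009213693952 → NEW=0, ERR=81713645889402273009/2305843009213693952
(6,5): OLD=5792512338937435884023/36893488147419103232 → NEW=255, ERR=-3615327138654435440137/36893488147419103232
Output grid:
  Row 0: .#...#  (4 black, running=4)
  Row 1: ...#..  (5 black, running=9)
  Row 2: .#..#.  (4 black, running=13)
  Row 3: .#....  (5 black, running=18)
  Row 4: ..#.#.  (4 black, running=22)
  Row 5: .#....  (5 black, running=27)
  Row 6: ...#.#  (4 black, running=31)

Answer: 31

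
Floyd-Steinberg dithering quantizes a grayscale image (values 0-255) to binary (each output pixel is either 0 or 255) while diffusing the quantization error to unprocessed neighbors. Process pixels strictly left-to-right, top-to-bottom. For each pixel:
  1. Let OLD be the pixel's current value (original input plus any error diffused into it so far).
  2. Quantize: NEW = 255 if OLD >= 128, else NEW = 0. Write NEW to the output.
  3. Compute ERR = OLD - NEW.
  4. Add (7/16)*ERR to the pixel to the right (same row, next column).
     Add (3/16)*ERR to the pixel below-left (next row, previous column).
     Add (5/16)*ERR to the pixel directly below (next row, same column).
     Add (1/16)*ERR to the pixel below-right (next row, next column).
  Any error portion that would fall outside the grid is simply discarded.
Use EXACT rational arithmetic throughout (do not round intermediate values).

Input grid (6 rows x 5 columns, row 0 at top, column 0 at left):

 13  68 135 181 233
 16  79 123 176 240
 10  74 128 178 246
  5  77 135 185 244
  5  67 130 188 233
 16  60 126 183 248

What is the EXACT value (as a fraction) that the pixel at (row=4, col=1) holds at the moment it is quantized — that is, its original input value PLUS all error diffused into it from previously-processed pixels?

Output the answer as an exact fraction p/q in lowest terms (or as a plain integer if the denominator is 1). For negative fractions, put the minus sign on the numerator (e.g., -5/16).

(0,0): OLD=13 → NEW=0, ERR=13
(0,1): OLD=1179/16 → NEW=0, ERR=1179/16
(0,2): OLD=42813/256 → NEW=255, ERR=-22467/256
(0,3): OLD=584107/4096 → NEW=255, ERR=-460373/4096
(0,4): OLD=12047277/65536 → NEW=255, ERR=-4664403/65536
(1,0): OLD=8673/256 → NEW=0, ERR=8673/256
(1,1): OLD=207271/2048 → NEW=0, ERR=207271/2048
(1,2): OLD=8086067/65536 → NEW=0, ERR=8086067/65536
(1,3): OLD=46144311/262144 → NEW=255, ERR=-20702409/262144
(1,4): OLD=738964165/4194304 → NEW=255, ERR=-330583355/4194304
(2,0): OLD=1296413/32768 → NEW=0, ERR=1296413/32768
(2,1): OLD=155386255/1048576 → NEW=255, ERR=-112000625/1048576
(2,2): OLD=1868058477/16777216 → NEW=0, ERR=1868058477/16777216
(2,3): OLD=52336182519/268435456 → NEW=255, ERR=-16114858761/268435456
(2,4): OLD=816772003073/4294967296 → NEW=255, ERR=-278444657407/4294967296
(3,0): OLD=-44689715/16777216 → NEW=0, ERR=-44689715/16777216
(3,1): OLD=8832295497/134217728 → NEW=0, ERR=8832295497/134217728
(3,2): OLD=775900663795/4294967296 → NEW=255, ERR=-319315996685/4294967296
(3,3): OLD=1103948939547/8589934592 → NEW=255, ERR=-1086484381413/8589934592
(3,4): OLD=22629591922855/137438953472 → NEW=255, ERR=-12417341212505/137438953472
(4,0): OLD=35446716131/2147483648 → NEW=0, ERR=35446716131/2147483648
(4,1): OLD=5544237689571/68719476736 → NEW=0, ERR=5544237689571/68719476736
Target (4,1): original=67, with diffused error = 5544237689571/68719476736

Answer: 5544237689571/68719476736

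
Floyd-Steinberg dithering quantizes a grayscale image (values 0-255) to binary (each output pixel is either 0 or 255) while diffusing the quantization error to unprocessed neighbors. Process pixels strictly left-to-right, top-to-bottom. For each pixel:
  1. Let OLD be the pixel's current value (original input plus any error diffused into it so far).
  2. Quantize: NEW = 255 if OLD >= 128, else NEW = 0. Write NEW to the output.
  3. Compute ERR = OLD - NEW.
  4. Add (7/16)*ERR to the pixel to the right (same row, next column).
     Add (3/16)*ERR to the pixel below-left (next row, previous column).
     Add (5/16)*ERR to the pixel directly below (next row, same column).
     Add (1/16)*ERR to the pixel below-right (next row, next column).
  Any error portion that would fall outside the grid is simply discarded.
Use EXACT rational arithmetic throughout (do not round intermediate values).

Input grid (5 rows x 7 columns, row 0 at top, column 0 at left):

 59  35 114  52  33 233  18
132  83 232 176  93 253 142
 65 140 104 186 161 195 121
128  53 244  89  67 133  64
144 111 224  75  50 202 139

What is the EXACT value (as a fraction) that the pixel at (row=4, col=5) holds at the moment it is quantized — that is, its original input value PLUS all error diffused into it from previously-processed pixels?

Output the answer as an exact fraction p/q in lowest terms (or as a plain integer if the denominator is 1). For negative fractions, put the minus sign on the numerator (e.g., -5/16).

(0,0): OLD=59 → NEW=0, ERR=59
(0,1): OLD=973/16 → NEW=0, ERR=973/16
(0,2): OLD=35995/256 → NEW=255, ERR=-29285/256
(0,3): OLD=7997/4096 → NEW=0, ERR=7997/4096
(0,4): OLD=2218667/65536 → NEW=0, ERR=2218667/65536
(0,5): OLD=259848877/1048576 → NEW=255, ERR=-7538003/1048576
(0,6): OLD=249223867/16777216 → NEW=0, ERR=249223867/16777216
(1,0): OLD=41431/256 → NEW=255, ERR=-23849/256
(1,1): OLD=89057/2048 → NEW=0, ERR=89057/2048
(1,2): OLD=14381429/65536 → NEW=255, ERR=-2330251/65536
(1,3): OLD=42009105/262144 → NEW=255, ERR=-24837615/262144
(1,4): OLD=1021754451/16777216 → NEW=0, ERR=1021754451/16777216
(1,5): OLD=37889530819/134217728 → NEW=255, ERR=3664010179/134217728
(1,6): OLD=339594839565/2147483648 → NEW=255, ERR=-208013490675/2147483648
(2,0): OLD=1443131/32768 → NEW=0, ERR=1443131/32768
(2,1): OLD=168157497/1048576 → NEW=255, ERR=-99229383/1048576
(2,2): OLD=611350507/16777216 → NEW=0, ERR=611350507/16777216
(2,3): OLD=24364565331/134217728 → NEW=255, ERR=-9860955309/134217728
(2,4): OLD=157931764931/1073741824 → NEW=255, ERR=-115872400189/1073741824
(2,5): OLD=4877800291137/34359738368 → NEW=255, ERR=-3883932992703/34359738368
(2,6): OLD=23629829883351/549755813888 → NEW=0, ERR=23629829883351/549755813888
(3,0): OLD=2080696459/16777216 → NEW=0, ERR=2080696459/16777216
(3,1): OLD=11713269167/134217728 → NEW=0, ERR=11713269167/134217728
(3,2): OLD=294074343805/1073741824 → NEW=255, ERR=20270178685/1073741824
(3,3): OLD=241992656923/4294967296 → NEW=0, ERR=241992656923/4294967296
(3,4): OLD=17669440750731/549755813888 → NEW=0, ERR=17669440750731/549755813888
(3,5): OLD=497207319272913/4398046511104 → NEW=0, ERR=497207319272913/4398046511104
(3,6): OLD=8432100634548943/70368744177664 → NEW=0, ERR=8432100634548943/70368744177664
(4,0): OLD=427605311173/2147483648 → NEW=255, ERR=-120003019067/2147483648
(4,1): OLD=4298921577601/34359738368 → NEW=0, ERR=4298921577601/34359738368
(4,2): OLD=165287402616623/549755813888 → NEW=255, ERR=25099670075183/549755813888
(4,3): OLD=526833310680757/4398046511104 → NEW=0, ERR=526833310680757/4398046511104
(4,4): OLD=4826235226092815/35184372088832 → NEW=255, ERR=-4145779656559345/35184372088832
(4,5): OLD=236725441851952655/1125899906842624 → NEW=255, ERR=-50379034392916465/1125899906842624
Target (4,5): original=202, with diffused error = 236725441851952655/1125899906842624

Answer: 236725441851952655/1125899906842624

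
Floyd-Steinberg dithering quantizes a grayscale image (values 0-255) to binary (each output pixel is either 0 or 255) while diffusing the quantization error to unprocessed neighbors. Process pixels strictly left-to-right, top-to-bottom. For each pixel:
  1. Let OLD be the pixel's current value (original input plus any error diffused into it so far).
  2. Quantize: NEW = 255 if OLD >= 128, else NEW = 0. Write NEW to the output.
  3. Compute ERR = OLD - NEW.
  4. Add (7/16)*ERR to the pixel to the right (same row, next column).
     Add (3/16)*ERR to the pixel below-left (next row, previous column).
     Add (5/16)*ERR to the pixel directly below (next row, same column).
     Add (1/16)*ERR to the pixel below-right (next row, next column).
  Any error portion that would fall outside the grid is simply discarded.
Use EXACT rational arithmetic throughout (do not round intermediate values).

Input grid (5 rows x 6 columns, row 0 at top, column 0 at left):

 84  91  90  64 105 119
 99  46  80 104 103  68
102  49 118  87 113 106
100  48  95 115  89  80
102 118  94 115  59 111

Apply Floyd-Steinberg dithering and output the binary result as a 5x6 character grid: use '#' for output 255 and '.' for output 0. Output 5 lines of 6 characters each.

Answer: ..#..#
#..#..
..#.#.
#..#..
.#..#.

Derivation:
(0,0): OLD=84 → NEW=0, ERR=84
(0,1): OLD=511/4 → NEW=0, ERR=511/4
(0,2): OLD=9337/64 → NEW=255, ERR=-6983/64
(0,3): OLD=16655/1024 → NEW=0, ERR=16655/1024
(0,4): OLD=1836905/16384 → NEW=0, ERR=1836905/16384
(0,5): OLD=44053471/262144 → NEW=255, ERR=-22793249/262144
(1,0): OLD=9549/64 → NEW=255, ERR=-6771/64
(1,1): OLD=12507/512 → NEW=0, ERR=12507/512
(1,2): OLD=1107959/16384 → NEW=0, ERR=1107959/16384
(1,3): OLD=10018539/65536 → NEW=255, ERR=-6693141/65536
(1,4): OLD=327441697/4194304 → NEW=0, ERR=327441697/4194304
(1,5): OLD=5502282391/67108864 → NEW=0, ERR=5502282391/67108864
(2,0): OLD=602265/8192 → NEW=0, ERR=602265/8192
(2,1): OLD=24868387/262144 → NEW=0, ERR=24868387/262144
(2,2): OLD=683729193/4194304 → NEW=255, ERR=-385818327/4194304
(2,3): OLD=1130950177/33554432 → NEW=0, ERR=1130950177/33554432
(2,4): OLD=173014535139/1073741824 → NEW=255, ERR=-100789629981/1073741824
(2,5): OLD=1639546389349/17179869184 → NEW=0, ERR=1639546389349/17179869184
(3,0): OLD=590397961/4194304 → NEW=255, ERR=-479149559/4194304
(3,1): OLD=503777109/33554432 → NEW=0, ERR=503777109/33554432
(3,2): OLD=22836223695/268435456 → NEW=0, ERR=22836223695/268435456
(3,3): OLD=2394912866285/17179869184 → NEW=255, ERR=-1985953775635/17179869184
(3,4): OLD=3998486274381/137438953472 → NEW=0, ERR=3998486274381/137438953472
(3,5): OLD=256592047301219/2199023255552 → NEW=0, ERR=256592047301219/2199023255552
(4,0): OLD=37106181991/536870912 → NEW=0, ERR=37106181991/536870912
(4,1): OLD=1389343923131/8589934592 → NEW=255, ERR=-801089397829/8589934592
(4,2): OLD=16230935818433/274877906944 → NEW=0, ERR=16230935818433/274877906944
(4,3): OLD=507890808165157/4398046511104 → NEW=0, ERR=507890808165157/4398046511104
(4,4): OLD=9377897484783989/70368744177664 → NEW=255, ERR=-8566132280520331/70368744177664
(4,5): OLD=108113916236567059/1125899906842624 → NEW=0, ERR=108113916236567059/1125899906842624
Row 0: ..#..#
Row 1: #..#..
Row 2: ..#.#.
Row 3: #..#..
Row 4: .#..#.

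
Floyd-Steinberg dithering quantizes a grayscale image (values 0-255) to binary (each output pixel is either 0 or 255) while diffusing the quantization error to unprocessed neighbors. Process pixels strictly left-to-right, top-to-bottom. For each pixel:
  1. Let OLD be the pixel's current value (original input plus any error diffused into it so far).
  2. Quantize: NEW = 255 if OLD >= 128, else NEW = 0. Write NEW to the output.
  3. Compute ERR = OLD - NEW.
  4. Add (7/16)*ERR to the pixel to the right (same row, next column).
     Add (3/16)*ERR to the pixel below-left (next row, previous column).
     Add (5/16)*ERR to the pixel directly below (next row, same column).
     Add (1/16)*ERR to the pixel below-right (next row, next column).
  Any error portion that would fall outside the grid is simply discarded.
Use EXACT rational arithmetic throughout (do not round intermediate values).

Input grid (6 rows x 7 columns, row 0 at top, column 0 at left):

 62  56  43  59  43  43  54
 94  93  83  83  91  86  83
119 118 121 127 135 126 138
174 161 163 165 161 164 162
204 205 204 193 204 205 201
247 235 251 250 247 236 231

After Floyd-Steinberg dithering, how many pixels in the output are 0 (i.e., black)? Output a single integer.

(0,0): OLD=62 → NEW=0, ERR=62
(0,1): OLD=665/8 → NEW=0, ERR=665/8
(0,2): OLD=10159/128 → NEW=0, ERR=10159/128
(0,3): OLD=191945/2048 → NEW=0, ERR=191945/2048
(0,4): OLD=2752639/32768 → NEW=0, ERR=2752639/32768
(0,5): OLD=41812857/524288 → NEW=0, ERR=41812857/524288
(0,6): OLD=745674831/8388608 → NEW=0, ERR=745674831/8388608
(1,0): OLD=16507/128 → NEW=255, ERR=-16133/128
(1,1): OLD=84573/1024 → NEW=0, ERR=84573/1024
(1,2): OLD=5462561/32768 → NEW=255, ERR=-2893279/32768
(1,3): OLD=12369293/131072 → NEW=0, ERR=12369293/131072
(1,4): OLD=1504491143/8388608 → NEW=255, ERR=-634603897/8388608
(1,5): OLD=6693612983/67108864 → NEW=0, ERR=6693612983/67108864
(1,6): OLD=171154901209/1073741824 → NEW=255, ERR=-102649263911/1073741824
(2,0): OLD=1558095/16384 → NEW=0, ERR=1558095/16384
(2,1): OLD=84401109/524288 → NEW=255, ERR=-49292331/524288
(2,2): OLD=630245823/8388608 → NEW=0, ERR=630245823/8388608
(2,3): OLD=11385527431/67108864 → NEW=255, ERR=-5727232889/67108864
(2,4): OLD=52947138551/536870912 → NEW=0, ERR=52947138551/536870912
(2,5): OLD=3052235404989/17179869184 → NEW=255, ERR=-1328631236931/17179869184
(2,6): OLD=22134356310523/274877906944 → NEW=0, ERR=22134356310523/274877906944
(3,0): OLD=1561035999/8388608 → NEW=255, ERR=-578059041/8388608
(3,1): OLD=8153868275/67108864 → NEW=0, ERR=8153868275/67108864
(3,2): OLD=116907855561/536870912 → NEW=255, ERR=-19994226999/536870912
(3,3): OLD=311866862863/2147483648 → NEW=255, ERR=-235741467377/2147483648
(3,4): OLD=34073297682655/274877906944 → NEW=0, ERR=34073297682655/274877906944
(3,5): OLD=473507108257421/2199023255552 → NEW=255, ERR=-87243821908339/2199023255552
(3,6): OLD=5804470979126163/35184372088832 → NEW=255, ERR=-3167543903525997/35184372088832
(4,0): OLD=220382575281/1073741824 → NEW=255, ERR=-53421589839/1073741824
(4,1): OLD=3606274596605/17179869184 → NEW=255, ERR=-774592045315/17179869184
(4,2): OLD=43883467440883/274877906944 → NEW=255, ERR=-26210398829837/274877906944
(4,3): OLD=303229247268705/2199023255552 → NEW=255, ERR=-257521682897055/2199023255552
(4,4): OLD=3117380652414739/17592186044416 → NEW=255, ERR=-1368626788911341/17592186044416
(4,5): OLD=84123210046744915/562949953421312 → NEW=255, ERR=-59429028075689645/562949953421312
(4,6): OLD=1118705922982497333/9007199254740992 → NEW=0, ERR=1118705922982497333/9007199254740992
(5,0): OLD=61297339692103/274877906944 → NEW=255, ERR=-8796526578617/274877906944
(5,1): OLD=408845378472813/2199023255552 → NEW=255, ERR=-151905551692947/2199023255552
(5,2): OLD=2923904874380619/17592186044416 → NEW=255, ERR=-1562102566945461/17592186044416
(5,3): OLD=21674906500659991/140737488355328 → NEW=255, ERR=-14213153029948649/140737488355328
(5,4): OLD=1363617009807933277/9007199254740992 → NEW=255, ERR=-933218800151019683/9007199254740992
(5,5): OLD=12689855695907280909/72057594037927936 → NEW=255, ERR=-5684830783764342771/72057594037927936
(5,6): OLD=263672373403442870819/1152921504606846976 → NEW=255, ERR=-30322610271303108061/1152921504606846976
Output grid:
  Row 0: .......  (7 black, running=7)
  Row 1: #.#.#.#  (3 black, running=10)
  Row 2: .#.#.#.  (4 black, running=14)
  Row 3: #.##.##  (2 black, running=16)
  Row 4: ######.  (1 black, running=17)
  Row 5: #######  (0 black, running=17)

Answer: 17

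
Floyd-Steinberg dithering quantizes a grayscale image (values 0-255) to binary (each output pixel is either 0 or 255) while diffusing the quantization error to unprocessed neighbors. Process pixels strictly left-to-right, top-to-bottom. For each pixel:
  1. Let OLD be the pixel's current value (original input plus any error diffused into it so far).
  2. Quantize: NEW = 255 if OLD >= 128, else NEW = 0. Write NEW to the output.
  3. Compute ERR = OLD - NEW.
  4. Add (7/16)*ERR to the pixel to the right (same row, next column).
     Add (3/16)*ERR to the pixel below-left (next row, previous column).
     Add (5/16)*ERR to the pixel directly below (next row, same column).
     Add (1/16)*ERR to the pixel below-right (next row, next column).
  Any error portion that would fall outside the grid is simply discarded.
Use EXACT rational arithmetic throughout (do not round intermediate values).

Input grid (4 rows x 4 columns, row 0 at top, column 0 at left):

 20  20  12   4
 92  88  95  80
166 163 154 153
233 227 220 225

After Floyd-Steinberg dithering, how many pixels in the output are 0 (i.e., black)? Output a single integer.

Answer: 8

Derivation:
(0,0): OLD=20 → NEW=0, ERR=20
(0,1): OLD=115/4 → NEW=0, ERR=115/4
(0,2): OLD=1573/64 → NEW=0, ERR=1573/64
(0,3): OLD=15107/1024 → NEW=0, ERR=15107/1024
(1,0): OLD=6633/64 → NEW=0, ERR=6633/64
(1,1): OLD=75871/512 → NEW=255, ERR=-54689/512
(1,2): OLD=991435/16384 → NEW=0, ERR=991435/16384
(1,3): OLD=29522813/262144 → NEW=0, ERR=29522813/262144
(2,0): OLD=1461125/8192 → NEW=255, ERR=-627835/8192
(2,1): OLD=29861895/262144 → NEW=0, ERR=29861895/262144
(2,2): OLD=124354819/524288 → NEW=255, ERR=-9338621/524288
(2,3): OLD=1545040727/8388608 → NEW=255, ERR=-594054313/8388608
(3,0): OLD=966404917/4194304 → NEW=255, ERR=-103142603/4194304
(3,1): OLD=16355087083/67108864 → NEW=255, ERR=-757673237/67108864
(3,2): OLD=218330112789/1073741824 → NEW=255, ERR=-55474052331/1073741824
(3,3): OLD=3077831943955/17179869184 → NEW=255, ERR=-1303034697965/17179869184
Output grid:
  Row 0: ....  (4 black, running=4)
  Row 1: .#..  (3 black, running=7)
  Row 2: #.##  (1 black, running=8)
  Row 3: ####  (0 black, running=8)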